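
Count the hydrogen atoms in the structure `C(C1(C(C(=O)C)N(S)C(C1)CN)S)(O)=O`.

Hydrogens are implicit in SMILES; fill each atom to its normal valence:
  3 × C: no H
  2 × C: 2 H each → 4
  2 × C: 1 H each → 2
  2 × O: no H
  2 × S: 1 H each → 2
  1 × C: 3 H
  1 × N: 2 H
  1 × N: no H
  1 × O: 1 H
  Total hydrogens = 14.

14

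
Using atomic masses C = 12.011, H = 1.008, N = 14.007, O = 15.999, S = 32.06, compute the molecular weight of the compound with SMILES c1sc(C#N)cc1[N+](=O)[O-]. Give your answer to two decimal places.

Molecular formula: C5H2N2O2S.
M = 5×12.011 + 2×1.008 + 2×14.007 + 2×15.999 + 1×32.06 = 154.14 g/mol.

154.14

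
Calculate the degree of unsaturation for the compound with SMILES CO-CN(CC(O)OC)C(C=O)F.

1

Molecular formula from the SMILES: C7H14FNO4.
DoU = (2C + 2 + N − H − X)/2 = (2·7 + 2 + 1 − 14 − 1)/2 = 2/2 = 1.
(Structurally: 0 ring(s) + 1 π bond(s) = 1.)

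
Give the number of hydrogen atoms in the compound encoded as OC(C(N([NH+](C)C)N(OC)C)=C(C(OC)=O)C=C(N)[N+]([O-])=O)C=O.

Hydrogens are implicit in SMILES; fill each atom to its normal valence:
  5 × C: 3 H each → 15
  5 × O: no H
  4 × C: no H
  3 × C: 1 H each → 3
  2 × N: no H
  1 × N: 2 H
  1 × N (charge +1): 1 H
  1 × N (charge +1): no H
  1 × O: 1 H
  1 × O (charge -1): no H
  Total hydrogens = 22.

22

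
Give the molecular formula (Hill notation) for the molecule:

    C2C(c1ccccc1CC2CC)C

Heavy atoms from the SMILES: 13 C.
Implicit hydrogens by atom environment:
  4 × C (aromatic): 1 H each → 4
  3 × C: 2 H each → 6
  2 × C: 3 H each → 6
  2 × C: 1 H each → 2
  2 × C (aromatic): no H
  Total hydrogens = 18.
Molecular formula: C13H18

C13H18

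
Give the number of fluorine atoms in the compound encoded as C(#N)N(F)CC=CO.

1

The symbol for fluorine appears 1 time in the SMILES.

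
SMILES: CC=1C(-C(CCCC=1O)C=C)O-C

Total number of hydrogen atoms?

18

Hydrogens are implicit in SMILES; fill each atom to its normal valence:
  4 × C: 2 H each → 8
  3 × C: 1 H each → 3
  2 × C: 3 H each → 6
  2 × C: no H
  1 × O: 1 H
  1 × O: no H
  Total hydrogens = 18.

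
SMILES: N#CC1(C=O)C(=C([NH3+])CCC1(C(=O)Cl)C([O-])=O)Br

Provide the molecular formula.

Heavy atoms from the SMILES: 1 Br, 10 C, 1 Cl, 2 N, 4 O.
Implicit hydrogens by atom environment:
  7 × C: no H
  3 × O: no H
  2 × C: 2 H each → 4
  1 × Br: no H
  1 × C: 1 H
  1 × Cl: no H
  1 × N (charge +1): 3 H
  1 × N: no H
  1 × O (charge -1): no H
  Total hydrogens = 8.
Molecular formula: C10H8BrClN2O4

C10H8BrClN2O4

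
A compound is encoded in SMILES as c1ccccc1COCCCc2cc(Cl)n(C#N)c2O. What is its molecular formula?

Heavy atoms from the SMILES: 15 C, 1 Cl, 2 N, 2 O.
Implicit hydrogens by atom environment:
  6 × C (aromatic): 1 H each → 6
  4 × C: 2 H each → 8
  4 × C (aromatic): no H
  1 × C: no H
  1 × Cl: no H
  1 × N (aromatic): no H
  1 × N: no H
  1 × O: 1 H
  1 × O: no H
  Total hydrogens = 15.
Molecular formula: C15H15ClN2O2

C15H15ClN2O2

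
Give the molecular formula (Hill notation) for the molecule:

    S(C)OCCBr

Heavy atoms from the SMILES: 1 Br, 3 C, 1 O, 1 S.
Implicit hydrogens by atom environment:
  2 × C: 2 H each → 4
  1 × Br: no H
  1 × C: 3 H
  1 × O: no H
  1 × S: no H
  Total hydrogens = 7.
Molecular formula: C3H7BrOS

C3H7BrOS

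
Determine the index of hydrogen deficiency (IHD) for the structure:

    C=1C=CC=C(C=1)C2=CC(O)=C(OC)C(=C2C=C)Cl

Molecular formula from the SMILES: C15H13ClO2.
DoU = (2C + 2 + N − H − X)/2 = (2·15 + 2 + 0 − 13 − 1)/2 = 18/2 = 9.
(Structurally: 2 ring(s) + 7 π bond(s) = 9.)

9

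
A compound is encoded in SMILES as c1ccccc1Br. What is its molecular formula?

C6H5Br

Heavy atoms from the SMILES: 1 Br, 6 C.
Implicit hydrogens by atom environment:
  5 × C (aromatic): 1 H each → 5
  1 × Br: no H
  1 × C (aromatic): no H
  Total hydrogens = 5.
Molecular formula: C6H5Br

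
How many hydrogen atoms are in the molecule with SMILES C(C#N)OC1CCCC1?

Hydrogens are implicit in SMILES; fill each atom to its normal valence:
  5 × C: 2 H each → 10
  1 × C: 1 H
  1 × C: no H
  1 × N: no H
  1 × O: no H
  Total hydrogens = 11.

11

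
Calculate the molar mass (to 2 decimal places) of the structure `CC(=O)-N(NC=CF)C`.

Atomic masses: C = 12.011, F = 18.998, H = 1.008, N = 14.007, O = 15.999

132.14

Molecular formula: C5H9FN2O.
M = 5×12.011 + 1×18.998 + 9×1.008 + 2×14.007 + 1×15.999 = 132.14 g/mol.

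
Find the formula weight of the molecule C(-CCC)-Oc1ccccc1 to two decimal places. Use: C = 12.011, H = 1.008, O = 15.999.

Molecular formula: C10H14O.
M = 10×12.011 + 14×1.008 + 1×15.999 = 150.22 g/mol.

150.22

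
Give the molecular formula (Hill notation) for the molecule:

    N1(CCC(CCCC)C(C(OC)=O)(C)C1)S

C12H23NO2S

Heavy atoms from the SMILES: 12 C, 1 N, 2 O, 1 S.
Implicit hydrogens by atom environment:
  6 × C: 2 H each → 12
  3 × C: 3 H each → 9
  2 × C: no H
  2 × O: no H
  1 × C: 1 H
  1 × N: no H
  1 × S: 1 H
  Total hydrogens = 23.
Molecular formula: C12H23NO2S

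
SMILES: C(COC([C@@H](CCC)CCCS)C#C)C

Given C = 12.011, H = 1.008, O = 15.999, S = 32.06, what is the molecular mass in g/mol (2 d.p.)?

Molecular formula: C13H24OS.
M = 13×12.011 + 24×1.008 + 1×15.999 + 1×32.06 = 228.39 g/mol.

228.39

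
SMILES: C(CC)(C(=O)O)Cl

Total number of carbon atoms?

4

The symbol for carbon appears 4 times in the SMILES. (Cl is a single chlorine, not C + l.)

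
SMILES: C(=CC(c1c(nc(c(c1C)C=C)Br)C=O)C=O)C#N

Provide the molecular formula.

C14H11BrN2O2

Heavy atoms from the SMILES: 1 Br, 14 C, 2 N, 2 O.
Implicit hydrogens by atom environment:
  6 × C: 1 H each → 6
  5 × C (aromatic): no H
  2 × O: no H
  1 × Br: no H
  1 × C: 3 H
  1 × C: 2 H
  1 × C: no H
  1 × N (aromatic): no H
  1 × N: no H
  Total hydrogens = 11.
Molecular formula: C14H11BrN2O2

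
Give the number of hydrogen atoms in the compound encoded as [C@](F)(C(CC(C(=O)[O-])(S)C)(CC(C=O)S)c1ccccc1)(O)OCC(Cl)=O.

19

Hydrogens are implicit in SMILES; fill each atom to its normal valence:
  5 × C (aromatic): 1 H each → 5
  5 × C: no H
  4 × O: no H
  3 × C: 2 H each → 6
  2 × C: 1 H each → 2
  2 × S: 1 H each → 2
  1 × C: 3 H
  1 × C (aromatic): no H
  1 × Cl: no H
  1 × F: no H
  1 × O: 1 H
  1 × O (charge -1): no H
  Total hydrogens = 19.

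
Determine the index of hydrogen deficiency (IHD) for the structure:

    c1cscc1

Molecular formula from the SMILES: C4H4S.
DoU = (2C + 2 + N − H − X)/2 = (2·4 + 2 + 0 − 4 − 0)/2 = 6/2 = 3.
(Structurally: 1 ring(s) + 2 π bond(s) = 3.)

3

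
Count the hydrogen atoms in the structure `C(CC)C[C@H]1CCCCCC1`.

Hydrogens are implicit in SMILES; fill each atom to its normal valence:
  9 × C: 2 H each → 18
  1 × C: 3 H
  1 × C: 1 H
  Total hydrogens = 22.

22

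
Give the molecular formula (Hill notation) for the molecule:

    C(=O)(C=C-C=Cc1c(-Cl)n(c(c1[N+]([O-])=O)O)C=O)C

Heavy atoms from the SMILES: 11 C, 1 Cl, 2 N, 5 O.
Implicit hydrogens by atom environment:
  5 × C: 1 H each → 5
  4 × C (aromatic): no H
  3 × O: no H
  1 × C: 3 H
  1 × C: no H
  1 × Cl: no H
  1 × N (aromatic): no H
  1 × N (charge +1): no H
  1 × O: 1 H
  1 × O (charge -1): no H
  Total hydrogens = 9.
Molecular formula: C11H9ClN2O5

C11H9ClN2O5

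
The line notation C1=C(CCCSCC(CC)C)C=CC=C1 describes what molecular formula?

Heavy atoms from the SMILES: 14 C, 1 S.
Implicit hydrogens by atom environment:
  5 × C: 2 H each → 10
  5 × C (aromatic): 1 H each → 5
  2 × C: 3 H each → 6
  1 × C: 1 H
  1 × C (aromatic): no H
  1 × S: no H
  Total hydrogens = 22.
Molecular formula: C14H22S

C14H22S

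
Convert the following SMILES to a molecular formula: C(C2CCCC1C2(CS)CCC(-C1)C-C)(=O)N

Heavy atoms from the SMILES: 14 C, 1 N, 1 O, 1 S.
Implicit hydrogens by atom environment:
  8 × C: 2 H each → 16
  3 × C: 1 H each → 3
  2 × C: no H
  1 × C: 3 H
  1 × N: 2 H
  1 × O: no H
  1 × S: 1 H
  Total hydrogens = 25.
Molecular formula: C14H25NOS

C14H25NOS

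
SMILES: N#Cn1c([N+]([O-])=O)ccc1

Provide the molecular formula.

Heavy atoms from the SMILES: 5 C, 3 N, 2 O.
Implicit hydrogens by atom environment:
  3 × C (aromatic): 1 H each → 3
  1 × C (aromatic): no H
  1 × C: no H
  1 × N (aromatic): no H
  1 × N (charge +1): no H
  1 × N: no H
  1 × O: no H
  1 × O (charge -1): no H
  Total hydrogens = 3.
Molecular formula: C5H3N3O2

C5H3N3O2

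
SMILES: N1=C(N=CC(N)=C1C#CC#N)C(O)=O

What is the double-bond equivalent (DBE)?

Molecular formula from the SMILES: C8H4N4O2.
DoU = (2C + 2 + N − H − X)/2 = (2·8 + 2 + 4 − 4 − 0)/2 = 18/2 = 9.
(Structurally: 1 ring(s) + 8 π bond(s) = 9.)

9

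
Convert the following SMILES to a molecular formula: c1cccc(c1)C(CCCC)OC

Heavy atoms from the SMILES: 12 C, 1 O.
Implicit hydrogens by atom environment:
  5 × C (aromatic): 1 H each → 5
  3 × C: 2 H each → 6
  2 × C: 3 H each → 6
  1 × C: 1 H
  1 × C (aromatic): no H
  1 × O: no H
  Total hydrogens = 18.
Molecular formula: C12H18O

C12H18O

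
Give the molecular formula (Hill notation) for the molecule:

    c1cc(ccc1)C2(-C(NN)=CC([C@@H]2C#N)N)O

Heavy atoms from the SMILES: 12 C, 4 N, 1 O.
Implicit hydrogens by atom environment:
  5 × C (aromatic): 1 H each → 5
  3 × C: 1 H each → 3
  3 × C: no H
  2 × N: 2 H each → 4
  1 × C (aromatic): no H
  1 × N: 1 H
  1 × N: no H
  1 × O: 1 H
  Total hydrogens = 14.
Molecular formula: C12H14N4O

C12H14N4O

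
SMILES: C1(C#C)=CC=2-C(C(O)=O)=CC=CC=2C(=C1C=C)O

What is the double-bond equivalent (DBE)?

11

Molecular formula from the SMILES: C15H10O3.
DoU = (2C + 2 + N − H − X)/2 = (2·15 + 2 + 0 − 10 − 0)/2 = 22/2 = 11.
(Structurally: 2 ring(s) + 9 π bond(s) = 11.)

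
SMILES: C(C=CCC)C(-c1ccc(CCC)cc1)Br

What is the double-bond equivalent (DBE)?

5

Molecular formula from the SMILES: C15H21Br.
DoU = (2C + 2 + N − H − X)/2 = (2·15 + 2 + 0 − 21 − 1)/2 = 10/2 = 5.
(Structurally: 1 ring(s) + 4 π bond(s) = 5.)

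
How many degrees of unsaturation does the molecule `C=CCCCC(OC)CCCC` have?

Molecular formula from the SMILES: C11H22O.
DoU = (2C + 2 + N − H − X)/2 = (2·11 + 2 + 0 − 22 − 0)/2 = 2/2 = 1.
(Structurally: 0 ring(s) + 1 π bond(s) = 1.)

1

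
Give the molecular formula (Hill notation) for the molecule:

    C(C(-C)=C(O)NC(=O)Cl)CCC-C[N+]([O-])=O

C9H15ClN2O4

Heavy atoms from the SMILES: 9 C, 1 Cl, 2 N, 4 O.
Implicit hydrogens by atom environment:
  5 × C: 2 H each → 10
  3 × C: no H
  2 × O: no H
  1 × C: 3 H
  1 × Cl: no H
  1 × N: 1 H
  1 × N (charge +1): no H
  1 × O: 1 H
  1 × O (charge -1): no H
  Total hydrogens = 15.
Molecular formula: C9H15ClN2O4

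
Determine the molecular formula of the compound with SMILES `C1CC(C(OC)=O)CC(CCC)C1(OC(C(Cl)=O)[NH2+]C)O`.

Heavy atoms from the SMILES: 14 C, 1 Cl, 1 N, 5 O.
Implicit hydrogens by atom environment:
  5 × C: 2 H each → 10
  4 × O: no H
  3 × C: 3 H each → 9
  3 × C: 1 H each → 3
  3 × C: no H
  1 × Cl: no H
  1 × N (charge +1): 2 H
  1 × O: 1 H
  Total hydrogens = 25.
Net charge +1.
Molecular formula: C14H25ClNO5+

C14H25ClNO5+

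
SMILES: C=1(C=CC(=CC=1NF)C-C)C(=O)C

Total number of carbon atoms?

The symbol for carbon appears 10 times in the SMILES.

10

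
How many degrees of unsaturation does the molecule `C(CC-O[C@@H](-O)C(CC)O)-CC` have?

Molecular formula from the SMILES: C9H20O3.
DoU = (2C + 2 + N − H − X)/2 = (2·9 + 2 + 0 − 20 − 0)/2 = 0/2 = 0.
(Structurally: 0 ring(s) + 0 π bond(s) = 0.)

0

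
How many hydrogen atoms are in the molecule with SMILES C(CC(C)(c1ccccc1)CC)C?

20

Hydrogens are implicit in SMILES; fill each atom to its normal valence:
  5 × C (aromatic): 1 H each → 5
  3 × C: 3 H each → 9
  3 × C: 2 H each → 6
  1 × C: no H
  1 × C (aromatic): no H
  Total hydrogens = 20.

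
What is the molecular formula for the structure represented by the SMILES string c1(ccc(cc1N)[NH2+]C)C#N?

Heavy atoms from the SMILES: 8 C, 3 N.
Implicit hydrogens by atom environment:
  3 × C (aromatic): 1 H each → 3
  3 × C (aromatic): no H
  1 × C: 3 H
  1 × C: no H
  1 × N (charge +1): 2 H
  1 × N: 2 H
  1 × N: no H
  Total hydrogens = 10.
Net charge +1.
Molecular formula: C8H10N3+

C8H10N3+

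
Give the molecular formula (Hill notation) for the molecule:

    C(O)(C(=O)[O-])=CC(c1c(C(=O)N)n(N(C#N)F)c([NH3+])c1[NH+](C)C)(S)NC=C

Heavy atoms from the SMILES: 14 C, 1 F, 7 N, 4 O, 1 S.
Implicit hydrogens by atom environment:
  5 × C: no H
  4 × C (aromatic): no H
  2 × C: 3 H each → 6
  2 × C: 1 H each → 2
  2 × N: no H
  2 × O: no H
  1 × C: 2 H
  1 × F: no H
  1 × N (charge +1): 3 H
  1 × N: 2 H
  1 × N (charge +1): 1 H
  1 × N: 1 H
  1 × N (aromatic): no H
  1 × O: 1 H
  1 × O (charge -1): no H
  1 × S: 1 H
  Total hydrogens = 19.
Net charge +1.
Molecular formula: C14H19FN7O4S+

C14H19FN7O4S+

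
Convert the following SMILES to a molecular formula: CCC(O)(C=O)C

C5H10O2

Heavy atoms from the SMILES: 5 C, 2 O.
Implicit hydrogens by atom environment:
  2 × C: 3 H each → 6
  1 × C: 2 H
  1 × C: 1 H
  1 × C: no H
  1 × O: 1 H
  1 × O: no H
  Total hydrogens = 10.
Molecular formula: C5H10O2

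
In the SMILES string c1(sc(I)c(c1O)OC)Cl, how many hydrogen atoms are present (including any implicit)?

4

Hydrogens are implicit in SMILES; fill each atom to its normal valence:
  4 × C (aromatic): no H
  1 × C: 3 H
  1 × Cl: no H
  1 × I: no H
  1 × O: 1 H
  1 × O: no H
  1 × S (aromatic): no H
  Total hydrogens = 4.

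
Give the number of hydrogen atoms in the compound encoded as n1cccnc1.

Hydrogens are implicit in SMILES; fill each atom to its normal valence:
  4 × C (aromatic): 1 H each → 4
  2 × N (aromatic): no H
  Total hydrogens = 4.

4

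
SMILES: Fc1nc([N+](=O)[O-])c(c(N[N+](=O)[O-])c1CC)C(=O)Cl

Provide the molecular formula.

Heavy atoms from the SMILES: 8 C, 1 Cl, 1 F, 4 N, 5 O.
Implicit hydrogens by atom environment:
  5 × C (aromatic): no H
  3 × O: no H
  2 × N (charge +1): no H
  2 × O (charge -1): no H
  1 × C: 3 H
  1 × C: 2 H
  1 × C: no H
  1 × Cl: no H
  1 × F: no H
  1 × N: 1 H
  1 × N (aromatic): no H
  Total hydrogens = 6.
Molecular formula: C8H6ClFN4O5

C8H6ClFN4O5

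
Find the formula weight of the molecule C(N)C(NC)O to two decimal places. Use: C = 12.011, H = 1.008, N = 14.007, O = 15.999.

90.13

Molecular formula: C3H10N2O.
M = 3×12.011 + 10×1.008 + 2×14.007 + 1×15.999 = 90.13 g/mol.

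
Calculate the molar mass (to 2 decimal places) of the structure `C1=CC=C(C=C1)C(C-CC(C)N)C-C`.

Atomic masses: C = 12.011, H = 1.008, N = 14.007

Molecular formula: C13H21N.
M = 13×12.011 + 21×1.008 + 1×14.007 = 191.32 g/mol.

191.32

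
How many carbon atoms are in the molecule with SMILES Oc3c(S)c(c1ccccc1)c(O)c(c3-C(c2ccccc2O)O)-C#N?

20

The symbol for carbon appears 20 times in the SMILES. Lowercase c denotes aromatic carbon and counts toward C.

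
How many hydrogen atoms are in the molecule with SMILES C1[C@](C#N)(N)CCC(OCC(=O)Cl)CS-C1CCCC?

23

Hydrogens are implicit in SMILES; fill each atom to its normal valence:
  8 × C: 2 H each → 16
  3 × C: no H
  2 × C: 1 H each → 2
  2 × O: no H
  1 × C: 3 H
  1 × Cl: no H
  1 × N: 2 H
  1 × N: no H
  1 × S: no H
  Total hydrogens = 23.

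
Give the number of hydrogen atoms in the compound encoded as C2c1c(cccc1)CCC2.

Hydrogens are implicit in SMILES; fill each atom to its normal valence:
  4 × C: 2 H each → 8
  4 × C (aromatic): 1 H each → 4
  2 × C (aromatic): no H
  Total hydrogens = 12.

12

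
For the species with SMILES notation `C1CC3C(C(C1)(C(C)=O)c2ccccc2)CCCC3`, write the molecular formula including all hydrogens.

Heavy atoms from the SMILES: 18 C, 1 O.
Implicit hydrogens by atom environment:
  7 × C: 2 H each → 14
  5 × C (aromatic): 1 H each → 5
  2 × C: 1 H each → 2
  2 × C: no H
  1 × C: 3 H
  1 × C (aromatic): no H
  1 × O: no H
  Total hydrogens = 24.
Molecular formula: C18H24O

C18H24O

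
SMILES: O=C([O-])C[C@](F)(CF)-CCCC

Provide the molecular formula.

Heavy atoms from the SMILES: 8 C, 2 F, 2 O.
Implicit hydrogens by atom environment:
  5 × C: 2 H each → 10
  2 × C: no H
  2 × F: no H
  1 × C: 3 H
  1 × O: no H
  1 × O (charge -1): no H
  Total hydrogens = 13.
Net charge -1.
Molecular formula: C8H13F2O2-

C8H13F2O2-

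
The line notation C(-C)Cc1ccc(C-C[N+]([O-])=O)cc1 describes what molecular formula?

Heavy atoms from the SMILES: 11 C, 1 N, 2 O.
Implicit hydrogens by atom environment:
  4 × C: 2 H each → 8
  4 × C (aromatic): 1 H each → 4
  2 × C (aromatic): no H
  1 × C: 3 H
  1 × N (charge +1): no H
  1 × O: no H
  1 × O (charge -1): no H
  Total hydrogens = 15.
Molecular formula: C11H15NO2

C11H15NO2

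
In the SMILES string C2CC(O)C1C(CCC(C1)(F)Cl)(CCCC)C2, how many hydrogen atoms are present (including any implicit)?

Hydrogens are implicit in SMILES; fill each atom to its normal valence:
  9 × C: 2 H each → 18
  2 × C: 1 H each → 2
  2 × C: no H
  1 × C: 3 H
  1 × Cl: no H
  1 × F: no H
  1 × O: 1 H
  Total hydrogens = 24.

24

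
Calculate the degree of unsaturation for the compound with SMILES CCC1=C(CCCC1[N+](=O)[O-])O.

3

Molecular formula from the SMILES: C8H13NO3.
DoU = (2C + 2 + N − H − X)/2 = (2·8 + 2 + 1 − 13 − 0)/2 = 6/2 = 3.
(Structurally: 1 ring(s) + 2 π bond(s) = 3.)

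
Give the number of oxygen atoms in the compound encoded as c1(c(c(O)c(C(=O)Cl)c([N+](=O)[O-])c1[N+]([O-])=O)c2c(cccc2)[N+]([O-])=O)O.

The symbol for oxygen appears 9 times in the SMILES.

9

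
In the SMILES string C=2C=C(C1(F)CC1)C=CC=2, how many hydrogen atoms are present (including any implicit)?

9

Hydrogens are implicit in SMILES; fill each atom to its normal valence:
  5 × C (aromatic): 1 H each → 5
  2 × C: 2 H each → 4
  1 × C: no H
  1 × C (aromatic): no H
  1 × F: no H
  Total hydrogens = 9.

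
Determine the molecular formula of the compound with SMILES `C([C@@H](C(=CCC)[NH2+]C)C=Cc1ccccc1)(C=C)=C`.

C18H24N+

Heavy atoms from the SMILES: 18 C, 1 N.
Implicit hydrogens by atom environment:
  5 × C: 1 H each → 5
  5 × C (aromatic): 1 H each → 5
  3 × C: 2 H each → 6
  2 × C: 3 H each → 6
  2 × C: no H
  1 × C (aromatic): no H
  1 × N (charge +1): 2 H
  Total hydrogens = 24.
Net charge +1.
Molecular formula: C18H24N+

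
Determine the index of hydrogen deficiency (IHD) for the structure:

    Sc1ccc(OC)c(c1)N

Molecular formula from the SMILES: C7H9NOS.
DoU = (2C + 2 + N − H − X)/2 = (2·7 + 2 + 1 − 9 − 0)/2 = 8/2 = 4.
(Structurally: 1 ring(s) + 3 π bond(s) = 4.)

4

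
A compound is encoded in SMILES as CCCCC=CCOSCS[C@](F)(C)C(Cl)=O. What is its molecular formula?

Heavy atoms from the SMILES: 11 C, 1 Cl, 1 F, 2 O, 2 S.
Implicit hydrogens by atom environment:
  5 × C: 2 H each → 10
  2 × C: 3 H each → 6
  2 × C: 1 H each → 2
  2 × C: no H
  2 × O: no H
  2 × S: no H
  1 × Cl: no H
  1 × F: no H
  Total hydrogens = 18.
Molecular formula: C11H18ClFO2S2

C11H18ClFO2S2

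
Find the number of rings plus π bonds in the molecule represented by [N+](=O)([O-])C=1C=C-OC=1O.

4

Molecular formula from the SMILES: C4H3NO4.
DoU = (2C + 2 + N − H − X)/2 = (2·4 + 2 + 1 − 3 − 0)/2 = 8/2 = 4.
(Structurally: 1 ring(s) + 3 π bond(s) = 4.)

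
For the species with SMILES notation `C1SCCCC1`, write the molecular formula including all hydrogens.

Heavy atoms from the SMILES: 5 C, 1 S.
Implicit hydrogens by atom environment:
  5 × C: 2 H each → 10
  1 × S: no H
  Total hydrogens = 10.
Molecular formula: C5H10S

C5H10S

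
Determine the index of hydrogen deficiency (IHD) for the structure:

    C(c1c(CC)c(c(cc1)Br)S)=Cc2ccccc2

9

Molecular formula from the SMILES: C16H15BrS.
DoU = (2C + 2 + N − H − X)/2 = (2·16 + 2 + 0 − 15 − 1)/2 = 18/2 = 9.
(Structurally: 2 ring(s) + 7 π bond(s) = 9.)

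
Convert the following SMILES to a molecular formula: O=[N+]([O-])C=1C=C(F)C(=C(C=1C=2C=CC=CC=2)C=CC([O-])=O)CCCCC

C20H19FNO4-

Heavy atoms from the SMILES: 20 C, 1 F, 1 N, 4 O.
Implicit hydrogens by atom environment:
  6 × C (aromatic): 1 H each → 6
  6 × C (aromatic): no H
  4 × C: 2 H each → 8
  2 × C: 1 H each → 2
  2 × O: no H
  2 × O (charge -1): no H
  1 × C: 3 H
  1 × C: no H
  1 × F: no H
  1 × N (charge +1): no H
  Total hydrogens = 19.
Net charge -1.
Molecular formula: C20H19FNO4-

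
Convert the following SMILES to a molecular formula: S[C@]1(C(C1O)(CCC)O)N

Heavy atoms from the SMILES: 6 C, 1 N, 2 O, 1 S.
Implicit hydrogens by atom environment:
  2 × C: 2 H each → 4
  2 × C: no H
  2 × O: 1 H each → 2
  1 × C: 3 H
  1 × C: 1 H
  1 × N: 2 H
  1 × S: 1 H
  Total hydrogens = 13.
Molecular formula: C6H13NO2S

C6H13NO2S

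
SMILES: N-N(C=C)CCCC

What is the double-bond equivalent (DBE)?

Molecular formula from the SMILES: C6H14N2.
DoU = (2C + 2 + N − H − X)/2 = (2·6 + 2 + 2 − 14 − 0)/2 = 2/2 = 1.
(Structurally: 0 ring(s) + 1 π bond(s) = 1.)

1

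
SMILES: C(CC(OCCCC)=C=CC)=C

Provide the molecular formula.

Heavy atoms from the SMILES: 11 C, 1 O.
Implicit hydrogens by atom environment:
  5 × C: 2 H each → 10
  2 × C: 3 H each → 6
  2 × C: 1 H each → 2
  2 × C: no H
  1 × O: no H
  Total hydrogens = 18.
Molecular formula: C11H18O

C11H18O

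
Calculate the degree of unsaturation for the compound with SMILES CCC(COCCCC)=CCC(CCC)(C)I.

Molecular formula from the SMILES: C15H29IO.
DoU = (2C + 2 + N − H − X)/2 = (2·15 + 2 + 0 − 29 − 1)/2 = 2/2 = 1.
(Structurally: 0 ring(s) + 1 π bond(s) = 1.)

1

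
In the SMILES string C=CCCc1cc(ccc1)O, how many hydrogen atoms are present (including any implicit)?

Hydrogens are implicit in SMILES; fill each atom to its normal valence:
  4 × C (aromatic): 1 H each → 4
  3 × C: 2 H each → 6
  2 × C (aromatic): no H
  1 × C: 1 H
  1 × O: 1 H
  Total hydrogens = 12.

12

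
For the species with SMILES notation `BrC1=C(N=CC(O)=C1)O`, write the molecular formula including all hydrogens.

Heavy atoms from the SMILES: 1 Br, 5 C, 1 N, 2 O.
Implicit hydrogens by atom environment:
  3 × C (aromatic): no H
  2 × C (aromatic): 1 H each → 2
  2 × O: 1 H each → 2
  1 × Br: no H
  1 × N (aromatic): no H
  Total hydrogens = 4.
Molecular formula: C5H4BrNO2

C5H4BrNO2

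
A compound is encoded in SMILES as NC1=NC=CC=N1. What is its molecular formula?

C4H5N3

Heavy atoms from the SMILES: 4 C, 3 N.
Implicit hydrogens by atom environment:
  3 × C (aromatic): 1 H each → 3
  2 × N (aromatic): no H
  1 × C (aromatic): no H
  1 × N: 2 H
  Total hydrogens = 5.
Molecular formula: C4H5N3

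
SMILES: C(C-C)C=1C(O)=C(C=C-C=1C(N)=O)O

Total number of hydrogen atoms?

Hydrogens are implicit in SMILES; fill each atom to its normal valence:
  4 × C (aromatic): no H
  2 × C: 2 H each → 4
  2 × C (aromatic): 1 H each → 2
  2 × O: 1 H each → 2
  1 × C: 3 H
  1 × C: no H
  1 × N: 2 H
  1 × O: no H
  Total hydrogens = 13.

13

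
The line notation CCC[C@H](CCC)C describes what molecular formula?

C8H18

Heavy atoms from the SMILES: 8 C.
Implicit hydrogens by atom environment:
  4 × C: 2 H each → 8
  3 × C: 3 H each → 9
  1 × C: 1 H
  Total hydrogens = 18.
Molecular formula: C8H18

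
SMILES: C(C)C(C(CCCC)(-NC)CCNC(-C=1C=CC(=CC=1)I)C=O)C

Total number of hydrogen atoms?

33

Hydrogens are implicit in SMILES; fill each atom to its normal valence:
  6 × C: 2 H each → 12
  4 × C: 3 H each → 12
  4 × C (aromatic): 1 H each → 4
  3 × C: 1 H each → 3
  2 × C (aromatic): no H
  2 × N: 1 H each → 2
  1 × C: no H
  1 × I: no H
  1 × O: no H
  Total hydrogens = 33.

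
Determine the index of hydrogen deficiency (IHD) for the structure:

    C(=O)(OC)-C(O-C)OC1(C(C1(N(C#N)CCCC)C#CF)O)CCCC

6

Molecular formula from the SMILES: C18H27FN2O5.
DoU = (2C + 2 + N − H − X)/2 = (2·18 + 2 + 2 − 27 − 1)/2 = 12/2 = 6.
(Structurally: 1 ring(s) + 5 π bond(s) = 6.)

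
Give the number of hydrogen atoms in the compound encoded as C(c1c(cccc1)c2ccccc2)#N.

9

Hydrogens are implicit in SMILES; fill each atom to its normal valence:
  9 × C (aromatic): 1 H each → 9
  3 × C (aromatic): no H
  1 × C: no H
  1 × N: no H
  Total hydrogens = 9.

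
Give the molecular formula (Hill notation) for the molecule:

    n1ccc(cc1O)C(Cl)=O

C6H4ClNO2

Heavy atoms from the SMILES: 6 C, 1 Cl, 1 N, 2 O.
Implicit hydrogens by atom environment:
  3 × C (aromatic): 1 H each → 3
  2 × C (aromatic): no H
  1 × C: no H
  1 × Cl: no H
  1 × N (aromatic): no H
  1 × O: 1 H
  1 × O: no H
  Total hydrogens = 4.
Molecular formula: C6H4ClNO2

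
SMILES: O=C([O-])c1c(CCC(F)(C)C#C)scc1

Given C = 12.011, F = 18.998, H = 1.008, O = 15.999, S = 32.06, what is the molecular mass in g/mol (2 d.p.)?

Molecular formula: C11H10FO2S-.
M = 11×12.011 + 1×18.998 + 10×1.008 + 2×15.999 + 1×32.06 = 225.26 g/mol.

225.26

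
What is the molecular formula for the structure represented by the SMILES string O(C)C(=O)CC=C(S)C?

C6H10O2S

Heavy atoms from the SMILES: 6 C, 2 O, 1 S.
Implicit hydrogens by atom environment:
  2 × C: 3 H each → 6
  2 × C: no H
  2 × O: no H
  1 × C: 2 H
  1 × C: 1 H
  1 × S: 1 H
  Total hydrogens = 10.
Molecular formula: C6H10O2S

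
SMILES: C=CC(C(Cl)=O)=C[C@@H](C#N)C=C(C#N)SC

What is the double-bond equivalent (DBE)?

8

Molecular formula from the SMILES: C11H9ClN2OS.
DoU = (2C + 2 + N − H − X)/2 = (2·11 + 2 + 2 − 9 − 1)/2 = 16/2 = 8.
(Structurally: 0 ring(s) + 8 π bond(s) = 8.)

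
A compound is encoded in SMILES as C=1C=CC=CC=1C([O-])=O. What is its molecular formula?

Heavy atoms from the SMILES: 7 C, 2 O.
Implicit hydrogens by atom environment:
  5 × C (aromatic): 1 H each → 5
  1 × C (aromatic): no H
  1 × C: no H
  1 × O: no H
  1 × O (charge -1): no H
  Total hydrogens = 5.
Net charge -1.
Molecular formula: C7H5O2-

C7H5O2-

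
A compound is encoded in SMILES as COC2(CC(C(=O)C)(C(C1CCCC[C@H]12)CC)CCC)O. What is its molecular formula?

C18H32O3

Heavy atoms from the SMILES: 18 C, 3 O.
Implicit hydrogens by atom environment:
  8 × C: 2 H each → 16
  4 × C: 3 H each → 12
  3 × C: 1 H each → 3
  3 × C: no H
  2 × O: no H
  1 × O: 1 H
  Total hydrogens = 32.
Molecular formula: C18H32O3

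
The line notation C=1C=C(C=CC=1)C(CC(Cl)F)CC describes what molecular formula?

C11H14ClF

Heavy atoms from the SMILES: 11 C, 1 Cl, 1 F.
Implicit hydrogens by atom environment:
  5 × C (aromatic): 1 H each → 5
  2 × C: 2 H each → 4
  2 × C: 1 H each → 2
  1 × C: 3 H
  1 × C (aromatic): no H
  1 × Cl: no H
  1 × F: no H
  Total hydrogens = 14.
Molecular formula: C11H14ClF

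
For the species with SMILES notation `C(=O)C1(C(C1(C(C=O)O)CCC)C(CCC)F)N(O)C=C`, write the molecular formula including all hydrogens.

C15H24FNO4

Heavy atoms from the SMILES: 15 C, 1 F, 1 N, 4 O.
Implicit hydrogens by atom environment:
  6 × C: 1 H each → 6
  5 × C: 2 H each → 10
  2 × C: 3 H each → 6
  2 × C: no H
  2 × O: 1 H each → 2
  2 × O: no H
  1 × F: no H
  1 × N: no H
  Total hydrogens = 24.
Molecular formula: C15H24FNO4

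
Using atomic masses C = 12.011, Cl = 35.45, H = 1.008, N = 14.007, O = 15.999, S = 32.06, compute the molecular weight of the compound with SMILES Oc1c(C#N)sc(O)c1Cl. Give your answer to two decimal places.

175.59

Molecular formula: C5H2ClNO2S.
M = 5×12.011 + 1×35.45 + 2×1.008 + 1×14.007 + 2×15.999 + 1×32.06 = 175.59 g/mol.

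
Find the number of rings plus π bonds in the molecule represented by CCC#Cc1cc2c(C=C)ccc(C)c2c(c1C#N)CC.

12

Molecular formula from the SMILES: C20H19N.
DoU = (2C + 2 + N − H − X)/2 = (2·20 + 2 + 1 − 19 − 0)/2 = 24/2 = 12.
(Structurally: 2 ring(s) + 10 π bond(s) = 12.)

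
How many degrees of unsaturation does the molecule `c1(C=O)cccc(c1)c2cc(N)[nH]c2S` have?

8

Molecular formula from the SMILES: C11H10N2OS.
DoU = (2C + 2 + N − H − X)/2 = (2·11 + 2 + 2 − 10 − 0)/2 = 16/2 = 8.
(Structurally: 2 ring(s) + 6 π bond(s) = 8.)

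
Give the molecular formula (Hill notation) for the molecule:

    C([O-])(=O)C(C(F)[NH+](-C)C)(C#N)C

Heavy atoms from the SMILES: 7 C, 1 F, 2 N, 2 O.
Implicit hydrogens by atom environment:
  3 × C: 3 H each → 9
  3 × C: no H
  1 × C: 1 H
  1 × F: no H
  1 × N (charge +1): 1 H
  1 × N: no H
  1 × O: no H
  1 × O (charge -1): no H
  Total hydrogens = 11.
Molecular formula: C7H11FN2O2

C7H11FN2O2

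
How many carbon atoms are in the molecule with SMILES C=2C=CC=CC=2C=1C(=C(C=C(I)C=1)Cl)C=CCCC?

The symbol for carbon appears 17 times in the SMILES. (Cl is a single chlorine, not C + l.)

17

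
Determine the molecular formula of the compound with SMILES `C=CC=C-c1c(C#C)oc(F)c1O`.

C10H7FO2

Heavy atoms from the SMILES: 10 C, 1 F, 2 O.
Implicit hydrogens by atom environment:
  4 × C: 1 H each → 4
  4 × C (aromatic): no H
  1 × C: 2 H
  1 × C: no H
  1 × F: no H
  1 × O: 1 H
  1 × O (aromatic): no H
  Total hydrogens = 7.
Molecular formula: C10H7FO2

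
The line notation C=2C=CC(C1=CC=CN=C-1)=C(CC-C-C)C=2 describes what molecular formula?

C15H17N

Heavy atoms from the SMILES: 15 C, 1 N.
Implicit hydrogens by atom environment:
  8 × C (aromatic): 1 H each → 8
  3 × C: 2 H each → 6
  3 × C (aromatic): no H
  1 × C: 3 H
  1 × N (aromatic): no H
  Total hydrogens = 17.
Molecular formula: C15H17N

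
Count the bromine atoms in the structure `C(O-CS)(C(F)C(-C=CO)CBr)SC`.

1

The symbol for bromine appears 1 time in the SMILES.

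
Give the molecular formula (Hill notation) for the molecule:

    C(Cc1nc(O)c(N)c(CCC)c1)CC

Heavy atoms from the SMILES: 12 C, 2 N, 1 O.
Implicit hydrogens by atom environment:
  5 × C: 2 H each → 10
  4 × C (aromatic): no H
  2 × C: 3 H each → 6
  1 × C (aromatic): 1 H
  1 × N: 2 H
  1 × N (aromatic): no H
  1 × O: 1 H
  Total hydrogens = 20.
Molecular formula: C12H20N2O

C12H20N2O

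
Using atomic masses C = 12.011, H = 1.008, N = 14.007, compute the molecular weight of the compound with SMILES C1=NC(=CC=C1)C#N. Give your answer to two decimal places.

Molecular formula: C6H4N2.
M = 6×12.011 + 4×1.008 + 2×14.007 = 104.11 g/mol.

104.11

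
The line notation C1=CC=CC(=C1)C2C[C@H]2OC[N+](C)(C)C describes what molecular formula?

C13H20NO+

Heavy atoms from the SMILES: 13 C, 1 N, 1 O.
Implicit hydrogens by atom environment:
  5 × C (aromatic): 1 H each → 5
  3 × C: 3 H each → 9
  2 × C: 2 H each → 4
  2 × C: 1 H each → 2
  1 × C (aromatic): no H
  1 × N (charge +1): no H
  1 × O: no H
  Total hydrogens = 20.
Net charge +1.
Molecular formula: C13H20NO+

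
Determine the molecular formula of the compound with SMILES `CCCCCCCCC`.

C9H20

Heavy atoms from the SMILES: 9 C.
Implicit hydrogens by atom environment:
  7 × C: 2 H each → 14
  2 × C: 3 H each → 6
  Total hydrogens = 20.
Molecular formula: C9H20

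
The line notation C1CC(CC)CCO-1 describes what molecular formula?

C7H14O

Heavy atoms from the SMILES: 7 C, 1 O.
Implicit hydrogens by atom environment:
  5 × C: 2 H each → 10
  1 × C: 3 H
  1 × C: 1 H
  1 × O: no H
  Total hydrogens = 14.
Molecular formula: C7H14O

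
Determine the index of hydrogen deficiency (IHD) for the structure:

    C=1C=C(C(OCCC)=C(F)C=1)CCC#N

6

Molecular formula from the SMILES: C12H14FNO.
DoU = (2C + 2 + N − H − X)/2 = (2·12 + 2 + 1 − 14 − 1)/2 = 12/2 = 6.
(Structurally: 1 ring(s) + 5 π bond(s) = 6.)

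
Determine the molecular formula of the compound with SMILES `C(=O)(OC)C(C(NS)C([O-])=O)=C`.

C6H8NO4S-

Heavy atoms from the SMILES: 6 C, 1 N, 4 O, 1 S.
Implicit hydrogens by atom environment:
  3 × C: no H
  3 × O: no H
  1 × C: 3 H
  1 × C: 2 H
  1 × C: 1 H
  1 × N: 1 H
  1 × O (charge -1): no H
  1 × S: 1 H
  Total hydrogens = 8.
Net charge -1.
Molecular formula: C6H8NO4S-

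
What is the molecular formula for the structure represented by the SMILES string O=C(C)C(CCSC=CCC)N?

Heavy atoms from the SMILES: 9 C, 1 N, 1 O, 1 S.
Implicit hydrogens by atom environment:
  3 × C: 2 H each → 6
  3 × C: 1 H each → 3
  2 × C: 3 H each → 6
  1 × C: no H
  1 × N: 2 H
  1 × O: no H
  1 × S: no H
  Total hydrogens = 17.
Molecular formula: C9H17NOS

C9H17NOS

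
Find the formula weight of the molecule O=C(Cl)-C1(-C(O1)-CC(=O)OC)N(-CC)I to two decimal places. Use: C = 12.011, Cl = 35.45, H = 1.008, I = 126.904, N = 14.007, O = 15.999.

347.53

Molecular formula: C8H11ClINO4.
M = 8×12.011 + 1×35.45 + 11×1.008 + 1×126.904 + 1×14.007 + 4×15.999 = 347.53 g/mol.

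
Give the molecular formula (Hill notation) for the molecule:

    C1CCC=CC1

Heavy atoms from the SMILES: 6 C.
Implicit hydrogens by atom environment:
  4 × C: 2 H each → 8
  2 × C: 1 H each → 2
  Total hydrogens = 10.
Molecular formula: C6H10

C6H10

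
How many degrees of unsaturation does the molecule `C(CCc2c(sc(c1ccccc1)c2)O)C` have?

Molecular formula from the SMILES: C14H16OS.
DoU = (2C + 2 + N − H − X)/2 = (2·14 + 2 + 0 − 16 − 0)/2 = 14/2 = 7.
(Structurally: 2 ring(s) + 5 π bond(s) = 7.)

7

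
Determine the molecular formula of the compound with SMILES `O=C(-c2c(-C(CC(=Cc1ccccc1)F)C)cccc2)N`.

Heavy atoms from the SMILES: 18 C, 1 F, 1 N, 1 O.
Implicit hydrogens by atom environment:
  9 × C (aromatic): 1 H each → 9
  3 × C (aromatic): no H
  2 × C: 1 H each → 2
  2 × C: no H
  1 × C: 3 H
  1 × C: 2 H
  1 × F: no H
  1 × N: 2 H
  1 × O: no H
  Total hydrogens = 18.
Molecular formula: C18H18FNO

C18H18FNO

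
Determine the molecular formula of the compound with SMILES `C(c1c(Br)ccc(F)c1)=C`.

C8H6BrF

Heavy atoms from the SMILES: 1 Br, 8 C, 1 F.
Implicit hydrogens by atom environment:
  3 × C (aromatic): 1 H each → 3
  3 × C (aromatic): no H
  1 × Br: no H
  1 × C: 2 H
  1 × C: 1 H
  1 × F: no H
  Total hydrogens = 6.
Molecular formula: C8H6BrF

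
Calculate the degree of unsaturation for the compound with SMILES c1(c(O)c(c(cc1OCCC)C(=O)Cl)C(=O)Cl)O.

6

Molecular formula from the SMILES: C11H10Cl2O5.
DoU = (2C + 2 + N − H − X)/2 = (2·11 + 2 + 0 − 10 − 2)/2 = 12/2 = 6.
(Structurally: 1 ring(s) + 5 π bond(s) = 6.)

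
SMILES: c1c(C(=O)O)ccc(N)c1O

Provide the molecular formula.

Heavy atoms from the SMILES: 7 C, 1 N, 3 O.
Implicit hydrogens by atom environment:
  3 × C (aromatic): 1 H each → 3
  3 × C (aromatic): no H
  2 × O: 1 H each → 2
  1 × C: no H
  1 × N: 2 H
  1 × O: no H
  Total hydrogens = 7.
Molecular formula: C7H7NO3

C7H7NO3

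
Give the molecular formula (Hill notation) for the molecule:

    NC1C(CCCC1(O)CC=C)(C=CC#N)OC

C13H20N2O2

Heavy atoms from the SMILES: 13 C, 2 N, 2 O.
Implicit hydrogens by atom environment:
  5 × C: 2 H each → 10
  4 × C: 1 H each → 4
  3 × C: no H
  1 × C: 3 H
  1 × N: 2 H
  1 × N: no H
  1 × O: 1 H
  1 × O: no H
  Total hydrogens = 20.
Molecular formula: C13H20N2O2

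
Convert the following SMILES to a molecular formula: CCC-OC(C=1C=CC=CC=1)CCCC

Heavy atoms from the SMILES: 14 C, 1 O.
Implicit hydrogens by atom environment:
  5 × C: 2 H each → 10
  5 × C (aromatic): 1 H each → 5
  2 × C: 3 H each → 6
  1 × C: 1 H
  1 × C (aromatic): no H
  1 × O: no H
  Total hydrogens = 22.
Molecular formula: C14H22O

C14H22O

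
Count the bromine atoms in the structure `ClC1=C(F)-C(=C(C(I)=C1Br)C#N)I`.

1

The symbol for bromine appears 1 time in the SMILES.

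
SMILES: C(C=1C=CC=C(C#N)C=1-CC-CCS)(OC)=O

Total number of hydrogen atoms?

15

Hydrogens are implicit in SMILES; fill each atom to its normal valence:
  4 × C: 2 H each → 8
  3 × C (aromatic): 1 H each → 3
  3 × C (aromatic): no H
  2 × C: no H
  2 × O: no H
  1 × C: 3 H
  1 × N: no H
  1 × S: 1 H
  Total hydrogens = 15.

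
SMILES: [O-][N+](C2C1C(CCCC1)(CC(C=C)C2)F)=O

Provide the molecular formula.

Heavy atoms from the SMILES: 12 C, 1 F, 1 N, 2 O.
Implicit hydrogens by atom environment:
  7 × C: 2 H each → 14
  4 × C: 1 H each → 4
  1 × C: no H
  1 × F: no H
  1 × N (charge +1): no H
  1 × O: no H
  1 × O (charge -1): no H
  Total hydrogens = 18.
Molecular formula: C12H18FNO2

C12H18FNO2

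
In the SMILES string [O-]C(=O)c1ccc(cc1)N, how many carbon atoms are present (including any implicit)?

7

The symbol for carbon appears 7 times in the SMILES. Lowercase c denotes aromatic carbon and counts toward C.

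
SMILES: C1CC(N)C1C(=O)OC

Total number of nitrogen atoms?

The symbol for nitrogen appears 1 time in the SMILES.

1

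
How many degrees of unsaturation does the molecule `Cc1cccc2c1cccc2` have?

7

Molecular formula from the SMILES: C11H10.
DoU = (2C + 2 + N − H − X)/2 = (2·11 + 2 + 0 − 10 − 0)/2 = 14/2 = 7.
(Structurally: 2 ring(s) + 5 π bond(s) = 7.)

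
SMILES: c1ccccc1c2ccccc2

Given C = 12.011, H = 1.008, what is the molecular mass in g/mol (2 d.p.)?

Molecular formula: C12H10.
M = 12×12.011 + 10×1.008 = 154.21 g/mol.

154.21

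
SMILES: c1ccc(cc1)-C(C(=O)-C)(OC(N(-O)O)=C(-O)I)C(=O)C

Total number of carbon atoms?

The symbol for carbon appears 13 times in the SMILES. Lowercase c denotes aromatic carbon and counts toward C.

13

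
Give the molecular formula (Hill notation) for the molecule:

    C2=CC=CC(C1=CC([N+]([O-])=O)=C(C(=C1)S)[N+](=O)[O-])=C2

C12H8N2O4S

Heavy atoms from the SMILES: 12 C, 2 N, 4 O, 1 S.
Implicit hydrogens by atom environment:
  7 × C (aromatic): 1 H each → 7
  5 × C (aromatic): no H
  2 × N (charge +1): no H
  2 × O: no H
  2 × O (charge -1): no H
  1 × S: 1 H
  Total hydrogens = 8.
Molecular formula: C12H8N2O4S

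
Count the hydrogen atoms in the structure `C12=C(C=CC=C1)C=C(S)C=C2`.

Hydrogens are implicit in SMILES; fill each atom to its normal valence:
  7 × C (aromatic): 1 H each → 7
  3 × C (aromatic): no H
  1 × S: 1 H
  Total hydrogens = 8.

8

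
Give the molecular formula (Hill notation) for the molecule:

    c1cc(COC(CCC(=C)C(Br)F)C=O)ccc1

C14H16BrFO2

Heavy atoms from the SMILES: 1 Br, 14 C, 1 F, 2 O.
Implicit hydrogens by atom environment:
  5 × C (aromatic): 1 H each → 5
  4 × C: 2 H each → 8
  3 × C: 1 H each → 3
  2 × O: no H
  1 × Br: no H
  1 × C: no H
  1 × C (aromatic): no H
  1 × F: no H
  Total hydrogens = 16.
Molecular formula: C14H16BrFO2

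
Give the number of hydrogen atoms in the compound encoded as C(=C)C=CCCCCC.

16

Hydrogens are implicit in SMILES; fill each atom to its normal valence:
  5 × C: 2 H each → 10
  3 × C: 1 H each → 3
  1 × C: 3 H
  Total hydrogens = 16.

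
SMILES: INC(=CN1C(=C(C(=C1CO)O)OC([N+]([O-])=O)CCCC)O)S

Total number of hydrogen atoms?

Hydrogens are implicit in SMILES; fill each atom to its normal valence:
  4 × C: 2 H each → 8
  4 × C (aromatic): no H
  3 × O: 1 H each → 3
  2 × C: 1 H each → 2
  2 × O: no H
  1 × C: 3 H
  1 × C: no H
  1 × I: no H
  1 × N: 1 H
  1 × N (aromatic): no H
  1 × N (charge +1): no H
  1 × O (charge -1): no H
  1 × S: 1 H
  Total hydrogens = 18.

18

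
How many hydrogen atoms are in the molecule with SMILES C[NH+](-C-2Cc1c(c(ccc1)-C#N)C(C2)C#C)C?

17

Hydrogens are implicit in SMILES; fill each atom to its normal valence:
  3 × C (aromatic): 1 H each → 3
  3 × C: 1 H each → 3
  3 × C (aromatic): no H
  2 × C: 3 H each → 6
  2 × C: 2 H each → 4
  2 × C: no H
  1 × N (charge +1): 1 H
  1 × N: no H
  Total hydrogens = 17.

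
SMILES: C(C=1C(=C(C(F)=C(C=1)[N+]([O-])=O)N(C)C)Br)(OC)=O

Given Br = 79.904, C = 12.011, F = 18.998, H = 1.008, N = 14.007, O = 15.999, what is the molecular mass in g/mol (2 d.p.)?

321.10

Molecular formula: C10H10BrFN2O4.
M = 1×79.904 + 10×12.011 + 1×18.998 + 10×1.008 + 2×14.007 + 4×15.999 = 321.10 g/mol.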